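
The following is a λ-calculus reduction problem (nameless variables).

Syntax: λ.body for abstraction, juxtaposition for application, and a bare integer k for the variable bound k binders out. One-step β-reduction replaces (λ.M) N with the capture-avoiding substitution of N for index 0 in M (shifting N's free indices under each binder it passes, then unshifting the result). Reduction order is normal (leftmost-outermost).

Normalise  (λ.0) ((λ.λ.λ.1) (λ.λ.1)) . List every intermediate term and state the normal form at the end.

  start: (λ.0) ((λ.λ.λ.1) (λ.λ.1))
  step 1: (λ.λ.λ.1) (λ.λ.1)
  step 2: λ.λ.1

Answer: normal form = λ.λ.1  (in 2 steps)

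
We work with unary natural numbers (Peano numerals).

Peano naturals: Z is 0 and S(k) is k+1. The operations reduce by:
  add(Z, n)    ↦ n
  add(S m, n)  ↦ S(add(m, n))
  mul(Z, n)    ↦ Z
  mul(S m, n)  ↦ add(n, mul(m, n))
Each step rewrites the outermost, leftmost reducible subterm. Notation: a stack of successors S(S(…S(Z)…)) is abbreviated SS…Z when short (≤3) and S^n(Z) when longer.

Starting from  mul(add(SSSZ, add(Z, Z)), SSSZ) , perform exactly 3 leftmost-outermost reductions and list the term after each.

Answer: after 3 steps: S(add(SSZ, mul(add(SSZ, add(Z, Z)), SSSZ)))

Working:
  start: mul(add(SSSZ, add(Z, Z)), SSSZ)
  [1] mul(S(add(SSZ, add(Z, Z))), SSSZ)
  [2] add(SSSZ, mul(add(SSZ, add(Z, Z)), SSSZ))
  [3] S(add(SSZ, mul(add(SSZ, add(Z, Z)), SSSZ)))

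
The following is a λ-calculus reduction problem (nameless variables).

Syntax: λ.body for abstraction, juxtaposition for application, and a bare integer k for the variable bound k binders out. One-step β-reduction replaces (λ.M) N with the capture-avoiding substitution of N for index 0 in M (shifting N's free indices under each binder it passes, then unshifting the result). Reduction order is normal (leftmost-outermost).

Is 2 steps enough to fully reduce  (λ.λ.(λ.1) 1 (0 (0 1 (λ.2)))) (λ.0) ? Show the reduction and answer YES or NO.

Answer: YES — reaches normal form λ.0 (0 (0 (λ.0) (λ.λ.0))) in 2 ≤ 2 steps

Working:
  start: (λ.λ.(λ.1) 1 (0 (0 1 (λ.2)))) (λ.0)
  →1  λ.(λ.1) (λ.0) (0 (0 (λ.0) (λ.λ.0)))
  →2  λ.0 (0 (0 (λ.0) (λ.λ.0)))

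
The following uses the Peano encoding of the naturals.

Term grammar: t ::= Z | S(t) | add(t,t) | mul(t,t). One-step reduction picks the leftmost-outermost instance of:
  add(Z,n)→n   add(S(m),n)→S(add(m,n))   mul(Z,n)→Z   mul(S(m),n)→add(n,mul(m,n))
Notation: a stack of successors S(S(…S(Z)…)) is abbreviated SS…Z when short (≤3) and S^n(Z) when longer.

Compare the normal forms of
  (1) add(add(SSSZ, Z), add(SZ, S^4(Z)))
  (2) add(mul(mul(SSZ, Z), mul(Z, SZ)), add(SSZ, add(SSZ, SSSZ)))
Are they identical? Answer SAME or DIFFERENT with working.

Answer: DIFFERENT — A ⇓ S^8(Z), B ⇓ S^7(Z)

Reduction:
Term A:
  start: add(add(SSSZ, Z), add(SZ, S^4(Z)))
  →1  add(S(add(SSZ, Z)), add(SZ, S^4(Z)))
  →2  S(add(add(SSZ, Z), add(SZ, S^4(Z))))
  →3  S(add(S(add(SZ, Z)), add(SZ, S^4(Z))))
  →4  S(S(add(add(SZ, Z), add(SZ, S^4(Z)))))
  →5  S(S(add(S(add(Z, Z)), add(SZ, S^4(Z)))))
  →6  S(S(S(add(add(Z, Z), add(SZ, S^4(Z))))))
  →7  S(S(S(add(Z, add(SZ, S^4(Z))))))
  →8  S(S(S(add(SZ, S^4(Z)))))
  →9  S(S(S(S(add(Z, S^4(Z))))))
  →10  S^8(Z)

Term B:
  start: add(mul(mul(SSZ, Z), mul(Z, SZ)), add(SSZ, add(SSZ, SSSZ)))
  →1  add(mul(add(Z, mul(SZ, Z)), mul(Z, SZ)), add(SSZ, add(SSZ, SSSZ)))
  →2  add(mul(mul(SZ, Z), mul(Z, SZ)), add(SSZ, add(SSZ, SSSZ)))
  →3  add(mul(add(Z, mul(Z, Z)), mul(Z, SZ)), add(SSZ, add(SSZ, SSSZ)))
  →4  add(mul(mul(Z, Z), mul(Z, SZ)), add(SSZ, add(SSZ, SSSZ)))
  →5  add(mul(Z, mul(Z, SZ)), add(SSZ, add(SSZ, SSSZ)))
  →6  add(Z, add(SSZ, add(SSZ, SSSZ)))
  →7  add(SSZ, add(SSZ, SSSZ))
  →8  S(add(SZ, add(SSZ, SSSZ)))
  →9  S(S(add(Z, add(SSZ, SSSZ))))
  →10  S(S(add(SSZ, SSSZ)))
  →11  S(S(S(add(SZ, SSSZ))))
  →12  S(S(S(S(add(Z, SSSZ)))))
  →13  S^7(Z)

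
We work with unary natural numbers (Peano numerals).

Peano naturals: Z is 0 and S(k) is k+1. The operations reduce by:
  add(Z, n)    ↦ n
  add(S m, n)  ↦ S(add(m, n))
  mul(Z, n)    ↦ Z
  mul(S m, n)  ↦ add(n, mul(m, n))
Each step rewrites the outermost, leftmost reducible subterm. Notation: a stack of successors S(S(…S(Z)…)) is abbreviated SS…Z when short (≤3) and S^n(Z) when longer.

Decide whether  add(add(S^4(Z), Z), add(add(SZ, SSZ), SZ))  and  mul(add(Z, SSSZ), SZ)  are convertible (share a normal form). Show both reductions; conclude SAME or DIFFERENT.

Term A:
  start: add(add(S^4(Z), Z), add(add(SZ, SSZ), SZ))
  step 1: add(S(add(SSSZ, Z)), add(add(SZ, SSZ), SZ))
  step 2: S(add(add(SSSZ, Z), add(add(SZ, SSZ), SZ)))
  step 3: S(add(S(add(SSZ, Z)), add(add(SZ, SSZ), SZ)))
  step 4: S(S(add(add(SSZ, Z), add(add(SZ, SSZ), SZ))))
  step 5: S(S(add(S(add(SZ, Z)), add(add(SZ, SSZ), SZ))))
  step 6: S(S(S(add(add(SZ, Z), add(add(SZ, SSZ), SZ)))))
  step 7: S(S(S(add(S(add(Z, Z)), add(add(SZ, SSZ), SZ)))))
  step 8: S(S(S(S(add(add(Z, Z), add(add(SZ, SSZ), SZ))))))
  step 9: S(S(S(S(add(Z, add(add(SZ, SSZ), SZ))))))
  step 10: S(S(S(S(add(add(SZ, SSZ), SZ)))))
  step 11: S(S(S(S(add(S(add(Z, SSZ)), SZ)))))
  step 12: S(S(S(S(S(add(add(Z, SSZ), SZ))))))
  step 13: S(S(S(S(S(add(SSZ, SZ))))))
  step 14: S(S(S(S(S(S(add(SZ, SZ)))))))
  step 15: S(S(S(S(S(S(S(add(Z, SZ))))))))
  step 16: S^8(Z)

Term B:
  start: mul(add(Z, SSSZ), SZ)
  step 1: mul(SSSZ, SZ)
  step 2: add(SZ, mul(SSZ, SZ))
  step 3: S(add(Z, mul(SSZ, SZ)))
  step 4: S(mul(SSZ, SZ))
  step 5: S(add(SZ, mul(SZ, SZ)))
  step 6: S(S(add(Z, mul(SZ, SZ))))
  step 7: S(S(mul(SZ, SZ)))
  step 8: S(S(add(SZ, mul(Z, SZ))))
  step 9: S(S(S(add(Z, mul(Z, SZ)))))
  step 10: S(S(S(mul(Z, SZ))))
  step 11: SSSZ

Answer: DIFFERENT — A ⇓ S^8(Z), B ⇓ SSSZ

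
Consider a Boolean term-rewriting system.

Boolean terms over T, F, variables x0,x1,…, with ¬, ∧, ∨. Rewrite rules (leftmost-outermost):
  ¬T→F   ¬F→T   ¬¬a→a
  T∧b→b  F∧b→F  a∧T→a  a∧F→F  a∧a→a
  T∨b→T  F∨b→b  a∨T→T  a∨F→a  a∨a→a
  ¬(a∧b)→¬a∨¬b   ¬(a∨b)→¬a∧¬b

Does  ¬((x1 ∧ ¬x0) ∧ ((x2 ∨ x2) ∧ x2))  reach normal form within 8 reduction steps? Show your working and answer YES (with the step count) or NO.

Answer: YES — reaches normal form (¬x1 ∨ x0) ∨ ¬x2 in 7 ≤ 8 steps

Reduction:
  start: ¬((x1 ∧ ¬x0) ∧ ((x2 ∨ x2) ∧ x2))
  step 1: ¬(x1 ∧ ¬x0) ∨ ¬((x2 ∨ x2) ∧ x2)
  step 2: (¬x1 ∨ ¬¬x0) ∨ ¬((x2 ∨ x2) ∧ x2)
  step 3: (¬x1 ∨ x0) ∨ ¬((x2 ∨ x2) ∧ x2)
  step 4: (¬x1 ∨ x0) ∨ (¬(x2 ∨ x2) ∨ ¬x2)
  step 5: (¬x1 ∨ x0) ∨ ((¬x2 ∧ ¬x2) ∨ ¬x2)
  step 6: (¬x1 ∨ x0) ∨ (¬x2 ∨ ¬x2)
  step 7: (¬x1 ∨ x0) ∨ ¬x2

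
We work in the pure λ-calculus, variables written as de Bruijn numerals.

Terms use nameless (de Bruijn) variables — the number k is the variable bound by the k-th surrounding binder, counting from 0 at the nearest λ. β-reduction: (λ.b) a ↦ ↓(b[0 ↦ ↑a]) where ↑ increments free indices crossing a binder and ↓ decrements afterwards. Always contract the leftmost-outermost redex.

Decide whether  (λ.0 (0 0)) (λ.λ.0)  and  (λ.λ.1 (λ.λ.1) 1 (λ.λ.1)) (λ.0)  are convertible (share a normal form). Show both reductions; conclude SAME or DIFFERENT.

Answer: DIFFERENT — A ⇓ λ.0, B ⇓ λ.λ.0

Derivation:
Term A:
  start: (λ.0 (0 0)) (λ.λ.0)
  →1  (λ.λ.0) ((λ.λ.0) (λ.λ.0))
  →2  λ.0

Term B:
  start: (λ.λ.1 (λ.λ.1) 1 (λ.λ.1)) (λ.0)
  →1  λ.(λ.0) (λ.λ.1) (λ.0) (λ.λ.1)
  →2  λ.(λ.λ.1) (λ.0) (λ.λ.1)
  →3  λ.(λ.λ.0) (λ.λ.1)
  →4  λ.λ.0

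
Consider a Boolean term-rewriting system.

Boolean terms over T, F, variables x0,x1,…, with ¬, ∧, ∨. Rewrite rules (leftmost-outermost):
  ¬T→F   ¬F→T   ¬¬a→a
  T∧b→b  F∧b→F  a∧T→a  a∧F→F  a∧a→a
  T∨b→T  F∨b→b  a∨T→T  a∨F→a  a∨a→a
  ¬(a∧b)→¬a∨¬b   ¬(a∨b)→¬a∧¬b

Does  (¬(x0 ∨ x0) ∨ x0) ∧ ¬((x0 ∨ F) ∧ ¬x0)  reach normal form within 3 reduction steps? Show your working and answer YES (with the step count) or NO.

Answer: NO — after 3 steps the term is (¬x0 ∨ x0) ∧ (¬(x0 ∨ F) ∨ ¬¬x0), not yet normal

Reduction:
  start: (¬(x0 ∨ x0) ∨ x0) ∧ ¬((x0 ∨ F) ∧ ¬x0)
  [1] ((¬x0 ∧ ¬x0) ∨ x0) ∧ ¬((x0 ∨ F) ∧ ¬x0)
  [2] (¬x0 ∨ x0) ∧ ¬((x0 ∨ F) ∧ ¬x0)
  [3] (¬x0 ∨ x0) ∧ (¬(x0 ∨ F) ∨ ¬¬x0)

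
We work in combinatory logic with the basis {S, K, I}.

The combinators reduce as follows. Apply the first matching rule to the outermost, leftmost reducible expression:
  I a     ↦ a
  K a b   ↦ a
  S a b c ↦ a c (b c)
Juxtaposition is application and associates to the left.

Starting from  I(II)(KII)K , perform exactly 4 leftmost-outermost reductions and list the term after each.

Answer: after 4 steps: IK

Reduction:
  start: I(II)(KII)K
  →1  II(KII)K
  →2  I(KII)K
  →3  KIIK
  →4  IK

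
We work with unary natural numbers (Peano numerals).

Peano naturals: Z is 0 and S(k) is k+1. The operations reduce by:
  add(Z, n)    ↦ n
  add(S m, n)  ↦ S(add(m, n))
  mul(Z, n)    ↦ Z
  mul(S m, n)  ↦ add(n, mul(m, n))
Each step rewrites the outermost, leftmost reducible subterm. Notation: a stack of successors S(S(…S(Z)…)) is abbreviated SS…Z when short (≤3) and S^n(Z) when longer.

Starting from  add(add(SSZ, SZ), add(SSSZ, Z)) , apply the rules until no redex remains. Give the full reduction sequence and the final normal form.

Answer: normal form = S^6(Z)  (in 11 steps)

Reduction:
  start: add(add(SSZ, SZ), add(SSSZ, Z))
  step 1: add(S(add(SZ, SZ)), add(SSSZ, Z))
  step 2: S(add(add(SZ, SZ), add(SSSZ, Z)))
  step 3: S(add(S(add(Z, SZ)), add(SSSZ, Z)))
  step 4: S(S(add(add(Z, SZ), add(SSSZ, Z))))
  step 5: S(S(add(SZ, add(SSSZ, Z))))
  step 6: S(S(S(add(Z, add(SSSZ, Z)))))
  step 7: S(S(S(add(SSSZ, Z))))
  step 8: S(S(S(S(add(SSZ, Z)))))
  step 9: S(S(S(S(S(add(SZ, Z))))))
  step 10: S(S(S(S(S(S(add(Z, Z)))))))
  step 11: S^6(Z)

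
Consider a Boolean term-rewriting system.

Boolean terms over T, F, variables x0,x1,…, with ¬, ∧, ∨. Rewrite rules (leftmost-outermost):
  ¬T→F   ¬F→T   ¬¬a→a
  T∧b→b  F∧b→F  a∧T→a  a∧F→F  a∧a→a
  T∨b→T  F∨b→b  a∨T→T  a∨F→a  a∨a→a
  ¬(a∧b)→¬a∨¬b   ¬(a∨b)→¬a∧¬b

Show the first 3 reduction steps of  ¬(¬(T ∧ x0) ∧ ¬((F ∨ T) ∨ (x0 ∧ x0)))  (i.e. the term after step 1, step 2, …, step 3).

Answer: after 3 steps: x0 ∨ ¬¬((F ∨ T) ∨ (x0 ∧ x0))

Working:
  start: ¬(¬(T ∧ x0) ∧ ¬((F ∨ T) ∨ (x0 ∧ x0)))
  →1  ¬¬(T ∧ x0) ∨ ¬¬((F ∨ T) ∨ (x0 ∧ x0))
  →2  (T ∧ x0) ∨ ¬¬((F ∨ T) ∨ (x0 ∧ x0))
  →3  x0 ∨ ¬¬((F ∨ T) ∨ (x0 ∧ x0))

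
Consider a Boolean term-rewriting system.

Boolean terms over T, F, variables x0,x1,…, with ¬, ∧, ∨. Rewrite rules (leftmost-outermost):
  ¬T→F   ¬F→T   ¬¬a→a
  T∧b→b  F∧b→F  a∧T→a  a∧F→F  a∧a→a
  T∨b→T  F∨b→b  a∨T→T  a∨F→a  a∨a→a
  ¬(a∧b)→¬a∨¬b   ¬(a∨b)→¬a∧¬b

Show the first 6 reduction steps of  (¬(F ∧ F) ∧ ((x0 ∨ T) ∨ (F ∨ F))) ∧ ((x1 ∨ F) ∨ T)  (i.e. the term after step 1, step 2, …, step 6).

  start: (¬(F ∧ F) ∧ ((x0 ∨ T) ∨ (F ∨ F))) ∧ ((x1 ∨ F) ∨ T)
  →1  ((¬F ∨ ¬F) ∧ ((x0 ∨ T) ∨ (F ∨ F))) ∧ ((x1 ∨ F) ∨ T)
  →2  (¬F ∧ ((x0 ∨ T) ∨ (F ∨ F))) ∧ ((x1 ∨ F) ∨ T)
  →3  (T ∧ ((x0 ∨ T) ∨ (F ∨ F))) ∧ ((x1 ∨ F) ∨ T)
  →4  ((x0 ∨ T) ∨ (F ∨ F)) ∧ ((x1 ∨ F) ∨ T)
  →5  (T ∨ (F ∨ F)) ∧ ((x1 ∨ F) ∨ T)
  →6  T ∧ ((x1 ∨ F) ∨ T)

Answer: after 6 steps: T ∧ ((x1 ∨ F) ∨ T)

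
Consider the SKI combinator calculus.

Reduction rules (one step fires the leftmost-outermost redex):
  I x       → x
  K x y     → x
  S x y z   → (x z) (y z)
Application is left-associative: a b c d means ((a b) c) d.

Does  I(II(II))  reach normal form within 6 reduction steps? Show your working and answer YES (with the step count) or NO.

  start: I(II(II))
  step 1: II(II)
  step 2: I(II)
  step 3: II
  step 4: I

Answer: YES — reaches normal form I in 4 ≤ 6 steps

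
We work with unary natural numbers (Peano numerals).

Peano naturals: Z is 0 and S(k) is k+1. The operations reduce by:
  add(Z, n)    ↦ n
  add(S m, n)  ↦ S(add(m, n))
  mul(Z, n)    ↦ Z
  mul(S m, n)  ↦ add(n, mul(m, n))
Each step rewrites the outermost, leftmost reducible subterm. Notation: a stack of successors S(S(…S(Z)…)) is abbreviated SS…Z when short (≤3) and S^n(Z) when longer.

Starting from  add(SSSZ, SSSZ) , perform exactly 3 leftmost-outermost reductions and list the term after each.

Answer: after 3 steps: S(S(S(add(Z, SSSZ))))

Reduction:
  start: add(SSSZ, SSSZ)
  →1  S(add(SSZ, SSSZ))
  →2  S(S(add(SZ, SSSZ)))
  →3  S(S(S(add(Z, SSSZ))))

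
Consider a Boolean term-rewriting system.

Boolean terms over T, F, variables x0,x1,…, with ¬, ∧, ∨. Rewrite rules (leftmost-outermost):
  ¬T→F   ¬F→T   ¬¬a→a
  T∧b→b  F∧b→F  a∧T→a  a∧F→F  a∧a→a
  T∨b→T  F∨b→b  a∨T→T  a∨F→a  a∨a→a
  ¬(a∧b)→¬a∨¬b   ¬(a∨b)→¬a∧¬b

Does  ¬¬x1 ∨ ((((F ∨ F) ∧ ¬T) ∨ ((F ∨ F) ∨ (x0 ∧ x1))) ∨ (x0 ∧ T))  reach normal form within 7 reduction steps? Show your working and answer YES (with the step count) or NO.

Answer: YES — reaches normal form x1 ∨ ((x0 ∧ x1) ∨ x0) in 7 ≤ 7 steps

Derivation:
  start: ¬¬x1 ∨ ((((F ∨ F) ∧ ¬T) ∨ ((F ∨ F) ∨ (x0 ∧ x1))) ∨ (x0 ∧ T))
  step 1: x1 ∨ ((((F ∨ F) ∧ ¬T) ∨ ((F ∨ F) ∨ (x0 ∧ x1))) ∨ (x0 ∧ T))
  step 2: x1 ∨ (((F ∧ ¬T) ∨ ((F ∨ F) ∨ (x0 ∧ x1))) ∨ (x0 ∧ T))
  step 3: x1 ∨ ((F ∨ ((F ∨ F) ∨ (x0 ∧ x1))) ∨ (x0 ∧ T))
  step 4: x1 ∨ (((F ∨ F) ∨ (x0 ∧ x1)) ∨ (x0 ∧ T))
  step 5: x1 ∨ ((F ∨ (x0 ∧ x1)) ∨ (x0 ∧ T))
  step 6: x1 ∨ ((x0 ∧ x1) ∨ (x0 ∧ T))
  step 7: x1 ∨ ((x0 ∧ x1) ∨ x0)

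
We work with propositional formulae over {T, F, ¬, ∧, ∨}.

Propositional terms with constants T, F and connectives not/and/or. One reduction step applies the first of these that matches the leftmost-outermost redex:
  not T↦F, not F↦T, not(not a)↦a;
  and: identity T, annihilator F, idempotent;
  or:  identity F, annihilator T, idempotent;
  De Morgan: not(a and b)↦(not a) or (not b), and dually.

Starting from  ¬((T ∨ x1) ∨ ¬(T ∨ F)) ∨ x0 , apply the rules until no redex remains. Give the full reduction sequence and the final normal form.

  start: ¬((T ∨ x1) ∨ ¬(T ∨ F)) ∨ x0
  [1] (¬(T ∨ x1) ∧ ¬¬(T ∨ F)) ∨ x0
  [2] ((¬T ∧ ¬x1) ∧ ¬¬(T ∨ F)) ∨ x0
  [3] ((F ∧ ¬x1) ∧ ¬¬(T ∨ F)) ∨ x0
  [4] (F ∧ ¬¬(T ∨ F)) ∨ x0
  [5] F ∨ x0
  [6] x0

Answer: normal form = x0  (in 6 steps)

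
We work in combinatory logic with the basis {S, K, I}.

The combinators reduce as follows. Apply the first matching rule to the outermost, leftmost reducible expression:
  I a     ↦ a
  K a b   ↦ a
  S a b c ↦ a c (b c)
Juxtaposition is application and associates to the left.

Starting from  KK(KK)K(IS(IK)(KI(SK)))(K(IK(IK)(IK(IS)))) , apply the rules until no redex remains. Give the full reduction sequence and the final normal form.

  start: KK(KK)K(IS(IK)(KI(SK)))(K(IK(IK)(IK(IS))))
  →1  KK(IS(IK)(KI(SK)))(K(IK(IK)(IK(IS))))
  →2  K(K(IK(IK)(IK(IS))))
  →3  K(K(K(IK)(IK(IS))))
  →4  K(K(IK))
  →5  K(KK)

Answer: normal form = K(KK)  (in 5 steps)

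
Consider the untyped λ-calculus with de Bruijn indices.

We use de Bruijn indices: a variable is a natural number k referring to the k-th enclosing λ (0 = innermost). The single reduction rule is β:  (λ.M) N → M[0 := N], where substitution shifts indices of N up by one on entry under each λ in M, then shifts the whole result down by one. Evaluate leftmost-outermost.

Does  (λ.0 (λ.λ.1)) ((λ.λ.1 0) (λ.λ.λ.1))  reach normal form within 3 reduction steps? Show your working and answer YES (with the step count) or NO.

  start: (λ.0 (λ.λ.1)) ((λ.λ.1 0) (λ.λ.λ.1))
  step 1: (λ.λ.1 0) (λ.λ.λ.1) (λ.λ.1)
  step 2: (λ.(λ.λ.λ.1) 0) (λ.λ.1)
  step 3: (λ.λ.λ.1) (λ.λ.1)

Answer: NO — after 3 steps the term is (λ.λ.λ.1) (λ.λ.1), not yet normal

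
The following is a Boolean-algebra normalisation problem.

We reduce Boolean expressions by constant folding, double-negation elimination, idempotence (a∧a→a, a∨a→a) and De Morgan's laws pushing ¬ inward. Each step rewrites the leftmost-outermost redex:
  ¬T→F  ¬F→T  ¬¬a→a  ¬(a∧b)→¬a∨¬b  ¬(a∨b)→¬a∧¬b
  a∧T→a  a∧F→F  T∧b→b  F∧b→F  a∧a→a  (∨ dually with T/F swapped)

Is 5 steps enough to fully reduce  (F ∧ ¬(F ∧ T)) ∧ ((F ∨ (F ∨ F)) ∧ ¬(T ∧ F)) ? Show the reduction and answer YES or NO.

Answer: YES — reaches normal form F in 2 ≤ 5 steps

Reduction:
  start: (F ∧ ¬(F ∧ T)) ∧ ((F ∨ (F ∨ F)) ∧ ¬(T ∧ F))
  →1  F ∧ ((F ∨ (F ∨ F)) ∧ ¬(T ∧ F))
  →2  F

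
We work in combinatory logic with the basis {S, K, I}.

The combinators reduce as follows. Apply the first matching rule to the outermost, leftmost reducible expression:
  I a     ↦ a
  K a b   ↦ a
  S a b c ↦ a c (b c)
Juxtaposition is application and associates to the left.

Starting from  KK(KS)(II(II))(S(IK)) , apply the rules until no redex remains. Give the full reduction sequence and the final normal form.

Answer: normal form = I  (in 5 steps)

Working:
  start: KK(KS)(II(II))(S(IK))
  →1  K(II(II))(S(IK))
  →2  II(II)
  →3  I(II)
  →4  II
  →5  I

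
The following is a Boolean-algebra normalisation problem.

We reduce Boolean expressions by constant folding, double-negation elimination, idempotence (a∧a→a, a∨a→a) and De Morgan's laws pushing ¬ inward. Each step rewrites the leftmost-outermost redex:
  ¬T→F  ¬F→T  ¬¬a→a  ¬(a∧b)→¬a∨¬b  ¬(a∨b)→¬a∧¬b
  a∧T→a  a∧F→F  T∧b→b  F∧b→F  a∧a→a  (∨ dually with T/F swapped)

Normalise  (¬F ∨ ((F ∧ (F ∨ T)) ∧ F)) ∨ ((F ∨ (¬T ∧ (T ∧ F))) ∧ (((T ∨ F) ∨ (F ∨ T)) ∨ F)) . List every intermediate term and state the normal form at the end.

  start: (¬F ∨ ((F ∧ (F ∨ T)) ∧ F)) ∨ ((F ∨ (¬T ∧ (T ∧ F))) ∧ (((T ∨ F) ∨ (F ∨ T)) ∨ F))
  step 1: (T ∨ ((F ∧ (F ∨ T)) ∧ F)) ∨ ((F ∨ (¬T ∧ (T ∧ F))) ∧ (((T ∨ F) ∨ (F ∨ T)) ∨ F))
  step 2: T ∨ ((F ∨ (¬T ∧ (T ∧ F))) ∧ (((T ∨ F) ∨ (F ∨ T)) ∨ F))
  step 3: T

Answer: normal form = T  (in 3 steps)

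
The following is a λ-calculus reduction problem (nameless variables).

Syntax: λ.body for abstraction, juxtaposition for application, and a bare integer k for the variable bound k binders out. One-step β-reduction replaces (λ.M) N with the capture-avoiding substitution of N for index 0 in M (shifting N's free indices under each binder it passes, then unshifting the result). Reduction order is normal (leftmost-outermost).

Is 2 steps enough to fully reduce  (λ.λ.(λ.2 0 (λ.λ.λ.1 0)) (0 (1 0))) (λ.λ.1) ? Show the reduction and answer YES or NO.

Answer: NO — after 2 steps the term is λ.(λ.λ.1) (0 ((λ.λ.1) 0)) (λ.λ.λ.1 0), not yet normal

Derivation:
  start: (λ.λ.(λ.2 0 (λ.λ.λ.1 0)) (0 (1 0))) (λ.λ.1)
  [1] λ.(λ.(λ.λ.1) 0 (λ.λ.λ.1 0)) (0 ((λ.λ.1) 0))
  [2] λ.(λ.λ.1) (0 ((λ.λ.1) 0)) (λ.λ.λ.1 0)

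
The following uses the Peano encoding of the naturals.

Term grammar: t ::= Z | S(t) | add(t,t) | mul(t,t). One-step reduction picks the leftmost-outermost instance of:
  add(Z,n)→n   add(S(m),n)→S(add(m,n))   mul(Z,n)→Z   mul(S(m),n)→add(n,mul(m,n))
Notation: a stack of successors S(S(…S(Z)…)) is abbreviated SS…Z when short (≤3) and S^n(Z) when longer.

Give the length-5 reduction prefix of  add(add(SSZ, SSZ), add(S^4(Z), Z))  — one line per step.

Answer: after 5 steps: S(S(add(SSZ, add(S^4(Z), Z))))

Derivation:
  start: add(add(SSZ, SSZ), add(S^4(Z), Z))
  →1  add(S(add(SZ, SSZ)), add(S^4(Z), Z))
  →2  S(add(add(SZ, SSZ), add(S^4(Z), Z)))
  →3  S(add(S(add(Z, SSZ)), add(S^4(Z), Z)))
  →4  S(S(add(add(Z, SSZ), add(S^4(Z), Z))))
  →5  S(S(add(SSZ, add(S^4(Z), Z))))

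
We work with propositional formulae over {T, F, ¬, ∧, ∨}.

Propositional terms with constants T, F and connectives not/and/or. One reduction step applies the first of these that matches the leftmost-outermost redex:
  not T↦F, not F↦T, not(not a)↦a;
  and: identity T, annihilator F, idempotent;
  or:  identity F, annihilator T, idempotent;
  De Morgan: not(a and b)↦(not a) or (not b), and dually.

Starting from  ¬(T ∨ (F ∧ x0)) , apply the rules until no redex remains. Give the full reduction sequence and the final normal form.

  start: ¬(T ∨ (F ∧ x0))
  [1] ¬T ∧ ¬(F ∧ x0)
  [2] F ∧ ¬(F ∧ x0)
  [3] F

Answer: normal form = F  (in 3 steps)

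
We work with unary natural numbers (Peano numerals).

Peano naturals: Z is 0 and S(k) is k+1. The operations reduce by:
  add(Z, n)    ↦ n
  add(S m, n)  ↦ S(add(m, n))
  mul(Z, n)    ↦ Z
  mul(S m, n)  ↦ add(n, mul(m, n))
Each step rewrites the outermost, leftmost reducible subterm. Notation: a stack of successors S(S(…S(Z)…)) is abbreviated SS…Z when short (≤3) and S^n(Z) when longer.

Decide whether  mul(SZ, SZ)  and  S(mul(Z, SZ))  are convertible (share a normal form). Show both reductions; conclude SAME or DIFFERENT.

Answer: SAME — A ⇓ SZ, B ⇓ SZ

Reduction:
Term A:
  start: mul(SZ, SZ)
  [1] add(SZ, mul(Z, SZ))
  [2] S(add(Z, mul(Z, SZ)))
  [3] S(mul(Z, SZ))
  [4] SZ

Term B:
  start: S(mul(Z, SZ))
  [1] SZ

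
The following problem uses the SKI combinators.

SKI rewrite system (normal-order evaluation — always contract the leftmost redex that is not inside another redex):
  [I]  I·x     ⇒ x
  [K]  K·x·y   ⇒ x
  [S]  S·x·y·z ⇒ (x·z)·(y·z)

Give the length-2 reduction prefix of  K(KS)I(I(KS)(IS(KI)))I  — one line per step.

Answer: after 2 steps: SI

Derivation:
  start: K(KS)I(I(KS)(IS(KI)))I
  [1] KS(I(KS)(IS(KI)))I
  [2] SI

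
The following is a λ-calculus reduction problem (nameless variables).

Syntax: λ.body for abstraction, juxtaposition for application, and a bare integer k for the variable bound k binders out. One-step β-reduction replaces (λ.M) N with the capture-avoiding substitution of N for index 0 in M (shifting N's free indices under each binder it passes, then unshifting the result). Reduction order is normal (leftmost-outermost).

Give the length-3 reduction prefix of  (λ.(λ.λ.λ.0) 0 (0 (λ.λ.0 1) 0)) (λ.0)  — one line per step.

Answer: after 3 steps: λ.0

Reduction:
  start: (λ.(λ.λ.λ.0) 0 (0 (λ.λ.0 1) 0)) (λ.0)
  step 1: (λ.λ.λ.0) (λ.0) ((λ.0) (λ.λ.0 1) (λ.0))
  step 2: (λ.λ.0) ((λ.0) (λ.λ.0 1) (λ.0))
  step 3: λ.0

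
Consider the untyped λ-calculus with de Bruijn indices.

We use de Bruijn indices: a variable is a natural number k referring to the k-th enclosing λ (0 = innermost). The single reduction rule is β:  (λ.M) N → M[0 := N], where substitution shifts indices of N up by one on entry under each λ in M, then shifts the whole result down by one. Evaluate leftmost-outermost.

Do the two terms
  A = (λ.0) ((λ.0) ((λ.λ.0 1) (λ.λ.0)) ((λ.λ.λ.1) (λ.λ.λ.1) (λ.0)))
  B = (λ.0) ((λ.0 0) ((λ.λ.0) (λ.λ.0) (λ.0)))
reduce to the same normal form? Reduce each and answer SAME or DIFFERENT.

Term A:
  start: (λ.0) ((λ.0) ((λ.λ.0 1) (λ.λ.0)) ((λ.λ.λ.1) (λ.λ.λ.1) (λ.0)))
  step 1: (λ.0) ((λ.λ.0 1) (λ.λ.0)) ((λ.λ.λ.1) (λ.λ.λ.1) (λ.0))
  step 2: (λ.λ.0 1) (λ.λ.0) ((λ.λ.λ.1) (λ.λ.λ.1) (λ.0))
  step 3: (λ.0 (λ.λ.0)) ((λ.λ.λ.1) (λ.λ.λ.1) (λ.0))
  step 4: (λ.λ.λ.1) (λ.λ.λ.1) (λ.0) (λ.λ.0)
  step 5: (λ.λ.1) (λ.0) (λ.λ.0)
  step 6: (λ.λ.0) (λ.λ.0)
  step 7: λ.0

Term B:
  start: (λ.0) ((λ.0 0) ((λ.λ.0) (λ.λ.0) (λ.0)))
  step 1: (λ.0 0) ((λ.λ.0) (λ.λ.0) (λ.0))
  step 2: (λ.λ.0) (λ.λ.0) (λ.0) ((λ.λ.0) (λ.λ.0) (λ.0))
  step 3: (λ.0) (λ.0) ((λ.λ.0) (λ.λ.0) (λ.0))
  step 4: (λ.0) ((λ.λ.0) (λ.λ.0) (λ.0))
  step 5: (λ.λ.0) (λ.λ.0) (λ.0)
  step 6: (λ.0) (λ.0)
  step 7: λ.0

Answer: SAME — A ⇓ λ.0, B ⇓ λ.0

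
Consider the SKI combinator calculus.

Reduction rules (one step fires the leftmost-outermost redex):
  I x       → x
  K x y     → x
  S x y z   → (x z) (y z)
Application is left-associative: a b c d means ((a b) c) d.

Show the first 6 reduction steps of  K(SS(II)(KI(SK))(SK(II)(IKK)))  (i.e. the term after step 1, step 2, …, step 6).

  start: K(SS(II)(KI(SK))(SK(II)(IKK)))
  step 1: K(S(KI(SK))(II(KI(SK)))(SK(II)(IKK)))
  step 2: K(KI(SK)(SK(II)(IKK))(II(KI(SK))(SK(II)(IKK))))
  step 3: K(I(SK(II)(IKK))(II(KI(SK))(SK(II)(IKK))))
  step 4: K(SK(II)(IKK)(II(KI(SK))(SK(II)(IKK))))
  step 5: K(K(IKK)(II(IKK))(II(KI(SK))(SK(II)(IKK))))
  step 6: K(IKK(II(KI(SK))(SK(II)(IKK))))

Answer: after 6 steps: K(IKK(II(KI(SK))(SK(II)(IKK))))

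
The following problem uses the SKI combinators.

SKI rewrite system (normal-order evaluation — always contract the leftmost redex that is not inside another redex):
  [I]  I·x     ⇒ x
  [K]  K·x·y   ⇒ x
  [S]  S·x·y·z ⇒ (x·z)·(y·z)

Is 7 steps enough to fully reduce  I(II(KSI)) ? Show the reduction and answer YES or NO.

  start: I(II(KSI))
  →1  II(KSI)
  →2  I(KSI)
  →3  KSI
  →4  S

Answer: YES — reaches normal form S in 4 ≤ 7 steps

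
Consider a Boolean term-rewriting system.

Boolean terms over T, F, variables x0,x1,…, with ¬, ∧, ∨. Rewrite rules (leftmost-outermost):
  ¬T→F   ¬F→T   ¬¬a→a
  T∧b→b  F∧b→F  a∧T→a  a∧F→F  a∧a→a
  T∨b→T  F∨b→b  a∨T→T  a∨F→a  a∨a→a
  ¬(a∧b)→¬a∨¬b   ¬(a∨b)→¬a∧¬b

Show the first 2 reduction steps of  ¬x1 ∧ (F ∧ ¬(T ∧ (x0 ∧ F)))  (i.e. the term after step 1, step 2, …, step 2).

Answer: after 2 steps: F

Derivation:
  start: ¬x1 ∧ (F ∧ ¬(T ∧ (x0 ∧ F)))
  →1  ¬x1 ∧ F
  →2  F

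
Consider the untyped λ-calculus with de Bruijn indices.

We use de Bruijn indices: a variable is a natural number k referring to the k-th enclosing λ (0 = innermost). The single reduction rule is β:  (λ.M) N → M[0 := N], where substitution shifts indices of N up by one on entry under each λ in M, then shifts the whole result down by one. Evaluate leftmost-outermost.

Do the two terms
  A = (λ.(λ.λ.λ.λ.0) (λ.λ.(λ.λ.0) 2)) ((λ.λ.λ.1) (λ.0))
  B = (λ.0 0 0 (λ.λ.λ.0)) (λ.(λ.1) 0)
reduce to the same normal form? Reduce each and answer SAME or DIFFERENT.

Term A:
  start: (λ.(λ.λ.λ.λ.0) (λ.λ.(λ.λ.0) 2)) ((λ.λ.λ.1) (λ.0))
  step 1: (λ.λ.λ.λ.0) (λ.λ.(λ.λ.0) ((λ.λ.λ.1) (λ.0)))
  step 2: λ.λ.λ.0

Term B:
  start: (λ.0 0 0 (λ.λ.λ.0)) (λ.(λ.1) 0)
  step 1: (λ.(λ.1) 0) (λ.(λ.1) 0) (λ.(λ.1) 0) (λ.λ.λ.0)
  step 2: (λ.λ.(λ.1) 0) (λ.(λ.1) 0) (λ.(λ.1) 0) (λ.λ.λ.0)
  step 3: (λ.(λ.1) 0) (λ.(λ.1) 0) (λ.λ.λ.0)
  step 4: (λ.λ.(λ.1) 0) (λ.(λ.1) 0) (λ.λ.λ.0)
  step 5: (λ.(λ.1) 0) (λ.λ.λ.0)
  step 6: (λ.λ.λ.λ.0) (λ.λ.λ.0)
  step 7: λ.λ.λ.0

Answer: SAME — A ⇓ λ.λ.λ.0, B ⇓ λ.λ.λ.0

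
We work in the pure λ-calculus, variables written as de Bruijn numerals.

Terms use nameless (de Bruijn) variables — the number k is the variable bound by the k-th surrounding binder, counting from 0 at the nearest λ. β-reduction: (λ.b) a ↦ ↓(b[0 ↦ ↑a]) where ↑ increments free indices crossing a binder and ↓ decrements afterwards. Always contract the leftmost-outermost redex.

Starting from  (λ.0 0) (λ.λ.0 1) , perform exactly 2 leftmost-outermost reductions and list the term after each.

Answer: after 2 steps: λ.0 (λ.λ.0 1)

Working:
  start: (λ.0 0) (λ.λ.0 1)
  step 1: (λ.λ.0 1) (λ.λ.0 1)
  step 2: λ.0 (λ.λ.0 1)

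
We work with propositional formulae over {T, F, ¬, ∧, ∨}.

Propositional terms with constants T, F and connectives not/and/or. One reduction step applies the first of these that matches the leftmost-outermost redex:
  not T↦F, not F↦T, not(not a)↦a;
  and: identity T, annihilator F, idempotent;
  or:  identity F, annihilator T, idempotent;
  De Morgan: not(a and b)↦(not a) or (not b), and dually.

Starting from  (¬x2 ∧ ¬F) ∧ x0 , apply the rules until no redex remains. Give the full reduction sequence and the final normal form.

Answer: normal form = ¬x2 ∧ x0  (in 2 steps)

Reduction:
  start: (¬x2 ∧ ¬F) ∧ x0
  step 1: (¬x2 ∧ T) ∧ x0
  step 2: ¬x2 ∧ x0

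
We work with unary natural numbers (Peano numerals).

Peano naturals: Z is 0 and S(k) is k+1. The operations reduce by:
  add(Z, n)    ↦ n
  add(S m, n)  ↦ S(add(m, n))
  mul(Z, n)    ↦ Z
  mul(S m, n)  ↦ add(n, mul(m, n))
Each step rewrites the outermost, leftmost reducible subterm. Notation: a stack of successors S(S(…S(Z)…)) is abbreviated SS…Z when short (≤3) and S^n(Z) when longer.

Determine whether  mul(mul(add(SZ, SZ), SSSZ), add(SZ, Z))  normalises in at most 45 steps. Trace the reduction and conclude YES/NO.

Answer: YES — reaches normal form S^6(Z) in 44 ≤ 45 steps

Derivation:
  start: mul(mul(add(SZ, SZ), SSSZ), add(SZ, Z))
  [1] mul(mul(S(add(Z, SZ)), SSSZ), add(SZ, Z))
  [2] mul(add(SSSZ, mul(add(Z, SZ), SSSZ)), add(SZ, Z))
  [3] mul(S(add(SSZ, mul(add(Z, SZ), SSSZ))), add(SZ, Z))
  [4] add(add(SZ, Z), mul(add(SSZ, mul(add(Z, SZ), SSSZ)), add(SZ, Z)))
  [5] add(S(add(Z, Z)), mul(add(SSZ, mul(add(Z, SZ), SSSZ)), add(SZ, Z)))
  [6] S(add(add(Z, Z), mul(add(SSZ, mul(add(Z, SZ), SSSZ)), add(SZ, Z))))
  [7] S(add(Z, mul(add(SSZ, mul(add(Z, SZ), SSSZ)), add(SZ, Z))))
  [8] S(mul(add(SSZ, mul(add(Z, SZ), SSSZ)), add(SZ, Z)))
  [9] S(mul(S(add(SZ, mul(add(Z, SZ), SSSZ))), add(SZ, Z)))
  [10] S(add(add(SZ, Z), mul(add(SZ, mul(add(Z, SZ), SSSZ)), add(SZ, Z))))
  [11] S(add(S(add(Z, Z)), mul(add(SZ, mul(add(Z, SZ), SSSZ)), add(SZ, Z))))
  [12] S(S(add(add(Z, Z), mul(add(SZ, mul(add(Z, SZ), SSSZ)), add(SZ, Z)))))
  [13] S(S(add(Z, mul(add(SZ, mul(add(Z, SZ), SSSZ)), add(SZ, Z)))))
  [14] S(S(mul(add(SZ, mul(add(Z, SZ), SSSZ)), add(SZ, Z))))
  [15] S(S(mul(S(add(Z, mul(add(Z, SZ), SSSZ))), add(SZ, Z))))
  [16] S(S(add(add(SZ, Z), mul(add(Z, mul(add(Z, SZ), SSSZ)), add(SZ, Z)))))
  [17] S(S(add(S(add(Z, Z)), mul(add(Z, mul(add(Z, SZ), SSSZ)), add(SZ, Z)))))
  [18] S(S(S(add(add(Z, Z), mul(add(Z, mul(add(Z, SZ), SSSZ)), add(SZ, Z))))))
  [19] S(S(S(add(Z, mul(add(Z, mul(add(Z, SZ), SSSZ)), add(SZ, Z))))))
  [20] S(S(S(mul(add(Z, mul(add(Z, SZ), SSSZ)), add(SZ, Z)))))
  [21] S(S(S(mul(mul(add(Z, SZ), SSSZ), add(SZ, Z)))))
  [22] S(S(S(mul(mul(SZ, SSSZ), add(SZ, Z)))))
  [23] S(S(S(mul(add(SSSZ, mul(Z, SSSZ)), add(SZ, Z)))))
  [24] S(S(S(mul(S(add(SSZ, mul(Z, SSSZ))), add(SZ, Z)))))
  [25] S(S(S(add(add(SZ, Z), mul(add(SSZ, mul(Z, SSSZ)), add(SZ, Z))))))
  [26] S(S(S(add(S(add(Z, Z)), mul(add(SSZ, mul(Z, SSSZ)), add(SZ, Z))))))
  [27] S(S(S(S(add(add(Z, Z), mul(add(SSZ, mul(Z, SSSZ)), add(SZ, Z)))))))
  [28] S(S(S(S(add(Z, mul(add(SSZ, mul(Z, SSSZ)), add(SZ, Z)))))))
  [29] S(S(S(S(mul(add(SSZ, mul(Z, SSSZ)), add(SZ, Z))))))
  [30] S(S(S(S(mul(S(add(SZ, mul(Z, SSSZ))), add(SZ, Z))))))
  [31] S(S(S(S(add(add(SZ, Z), mul(add(SZ, mul(Z, SSSZ)), add(SZ, Z)))))))
  [32] S(S(S(S(add(S(add(Z, Z)), mul(add(SZ, mul(Z, SSSZ)), add(SZ, Z)))))))
  [33] S(S(S(S(S(add(add(Z, Z), mul(add(SZ, mul(Z, SSSZ)), add(SZ, Z))))))))
  [34] S(S(S(S(S(add(Z, mul(add(SZ, mul(Z, SSSZ)), add(SZ, Z))))))))
  [35] S(S(S(S(S(mul(add(SZ, mul(Z, SSSZ)), add(SZ, Z)))))))
  [36] S(S(S(S(S(mul(S(add(Z, mul(Z, SSSZ))), add(SZ, Z)))))))
  [37] S(S(S(S(S(add(add(SZ, Z), mul(add(Z, mul(Z, SSSZ)), add(SZ, Z))))))))
  [38] S(S(S(S(S(add(S(add(Z, Z)), mul(add(Z, mul(Z, SSSZ)), add(SZ, Z))))))))
  [39] S(S(S(S(S(S(add(add(Z, Z), mul(add(Z, mul(Z, SSSZ)), add(SZ, Z)))))))))
  [40] S(S(S(S(S(S(add(Z, mul(add(Z, mul(Z, SSSZ)), add(SZ, Z)))))))))
  [41] S(S(S(S(S(S(mul(add(Z, mul(Z, SSSZ)), add(SZ, Z))))))))
  [42] S(S(S(S(S(S(mul(mul(Z, SSSZ), add(SZ, Z))))))))
  [43] S(S(S(S(S(S(mul(Z, add(SZ, Z))))))))
  [44] S^6(Z)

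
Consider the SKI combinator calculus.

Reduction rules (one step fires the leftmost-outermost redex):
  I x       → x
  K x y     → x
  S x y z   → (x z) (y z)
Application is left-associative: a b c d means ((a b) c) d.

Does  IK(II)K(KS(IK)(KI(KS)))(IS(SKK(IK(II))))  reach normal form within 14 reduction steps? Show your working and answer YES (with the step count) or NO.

  start: IK(II)K(KS(IK)(KI(KS)))(IS(SKK(IK(II))))
  [1] K(II)K(KS(IK)(KI(KS)))(IS(SKK(IK(II))))
  [2] II(KS(IK)(KI(KS)))(IS(SKK(IK(II))))
  [3] I(KS(IK)(KI(KS)))(IS(SKK(IK(II))))
  [4] KS(IK)(KI(KS))(IS(SKK(IK(II))))
  [5] S(KI(KS))(IS(SKK(IK(II))))
  [6] SI(IS(SKK(IK(II))))
  [7] SI(S(SKK(IK(II))))
  [8] SI(S(K(IK(II))(K(IK(II)))))
  [9] SI(S(IK(II)))
  [10] SI(S(K(II)))
  [11] SI(S(KI))

Answer: YES — reaches normal form SI(S(KI)) in 11 ≤ 14 steps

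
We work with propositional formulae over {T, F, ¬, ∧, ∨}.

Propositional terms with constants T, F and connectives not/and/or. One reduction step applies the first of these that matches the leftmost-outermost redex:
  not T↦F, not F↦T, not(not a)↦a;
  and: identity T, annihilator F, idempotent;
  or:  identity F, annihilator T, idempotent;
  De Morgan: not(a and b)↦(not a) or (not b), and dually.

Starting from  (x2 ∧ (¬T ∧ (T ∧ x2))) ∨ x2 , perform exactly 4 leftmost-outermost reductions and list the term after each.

Answer: after 4 steps: x2

Derivation:
  start: (x2 ∧ (¬T ∧ (T ∧ x2))) ∨ x2
  step 1: (x2 ∧ (F ∧ (T ∧ x2))) ∨ x2
  step 2: (x2 ∧ F) ∨ x2
  step 3: F ∨ x2
  step 4: x2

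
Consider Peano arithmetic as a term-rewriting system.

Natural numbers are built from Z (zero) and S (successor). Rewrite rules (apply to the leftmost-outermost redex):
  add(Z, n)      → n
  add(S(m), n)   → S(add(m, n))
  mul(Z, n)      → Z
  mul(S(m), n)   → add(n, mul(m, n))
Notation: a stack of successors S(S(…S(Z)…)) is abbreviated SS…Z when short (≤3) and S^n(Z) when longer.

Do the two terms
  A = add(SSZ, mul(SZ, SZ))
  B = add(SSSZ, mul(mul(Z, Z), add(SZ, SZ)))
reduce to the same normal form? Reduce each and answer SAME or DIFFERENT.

Answer: SAME — A ⇓ SSSZ, B ⇓ SSSZ

Working:
Term A:
  start: add(SSZ, mul(SZ, SZ))
  step 1: S(add(SZ, mul(SZ, SZ)))
  step 2: S(S(add(Z, mul(SZ, SZ))))
  step 3: S(S(mul(SZ, SZ)))
  step 4: S(S(add(SZ, mul(Z, SZ))))
  step 5: S(S(S(add(Z, mul(Z, SZ)))))
  step 6: S(S(S(mul(Z, SZ))))
  step 7: SSSZ

Term B:
  start: add(SSSZ, mul(mul(Z, Z), add(SZ, SZ)))
  step 1: S(add(SSZ, mul(mul(Z, Z), add(SZ, SZ))))
  step 2: S(S(add(SZ, mul(mul(Z, Z), add(SZ, SZ)))))
  step 3: S(S(S(add(Z, mul(mul(Z, Z), add(SZ, SZ))))))
  step 4: S(S(S(mul(mul(Z, Z), add(SZ, SZ)))))
  step 5: S(S(S(mul(Z, add(SZ, SZ)))))
  step 6: SSSZ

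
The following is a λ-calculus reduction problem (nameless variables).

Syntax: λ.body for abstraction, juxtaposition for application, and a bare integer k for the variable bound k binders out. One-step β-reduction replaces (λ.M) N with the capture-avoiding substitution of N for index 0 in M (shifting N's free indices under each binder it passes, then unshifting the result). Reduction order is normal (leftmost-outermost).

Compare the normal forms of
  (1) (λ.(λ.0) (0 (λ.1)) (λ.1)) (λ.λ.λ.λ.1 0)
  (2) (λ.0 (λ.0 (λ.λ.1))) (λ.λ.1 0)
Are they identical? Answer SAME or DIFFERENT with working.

Answer: DIFFERENT — A ⇓ λ.λ.1 0, B ⇓ λ.0 (λ.λ.1)

Reduction:
Term A:
  start: (λ.(λ.0) (0 (λ.1)) (λ.1)) (λ.λ.λ.λ.1 0)
  [1] (λ.0) ((λ.λ.λ.λ.1 0) (λ.λ.λ.λ.λ.1 0)) (λ.λ.λ.λ.λ.1 0)
  [2] (λ.λ.λ.λ.1 0) (λ.λ.λ.λ.λ.1 0) (λ.λ.λ.λ.λ.1 0)
  [3] (λ.λ.λ.1 0) (λ.λ.λ.λ.λ.1 0)
  [4] λ.λ.1 0

Term B:
  start: (λ.0 (λ.0 (λ.λ.1))) (λ.λ.1 0)
  [1] (λ.λ.1 0) (λ.0 (λ.λ.1))
  [2] λ.(λ.0 (λ.λ.1)) 0
  [3] λ.0 (λ.λ.1)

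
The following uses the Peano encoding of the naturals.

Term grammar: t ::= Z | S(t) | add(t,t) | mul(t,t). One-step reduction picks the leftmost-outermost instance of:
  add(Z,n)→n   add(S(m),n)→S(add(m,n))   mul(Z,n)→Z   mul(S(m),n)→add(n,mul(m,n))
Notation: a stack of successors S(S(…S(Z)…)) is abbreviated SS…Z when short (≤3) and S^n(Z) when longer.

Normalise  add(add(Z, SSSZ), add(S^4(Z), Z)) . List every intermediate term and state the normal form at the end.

Answer: normal form = S^7(Z)  (in 10 steps)

Working:
  start: add(add(Z, SSSZ), add(S^4(Z), Z))
  →1  add(SSSZ, add(S^4(Z), Z))
  →2  S(add(SSZ, add(S^4(Z), Z)))
  →3  S(S(add(SZ, add(S^4(Z), Z))))
  →4  S(S(S(add(Z, add(S^4(Z), Z)))))
  →5  S(S(S(add(S^4(Z), Z))))
  →6  S(S(S(S(add(SSSZ, Z)))))
  →7  S(S(S(S(S(add(SSZ, Z))))))
  →8  S(S(S(S(S(S(add(SZ, Z)))))))
  →9  S(S(S(S(S(S(S(add(Z, Z))))))))
  →10  S^7(Z)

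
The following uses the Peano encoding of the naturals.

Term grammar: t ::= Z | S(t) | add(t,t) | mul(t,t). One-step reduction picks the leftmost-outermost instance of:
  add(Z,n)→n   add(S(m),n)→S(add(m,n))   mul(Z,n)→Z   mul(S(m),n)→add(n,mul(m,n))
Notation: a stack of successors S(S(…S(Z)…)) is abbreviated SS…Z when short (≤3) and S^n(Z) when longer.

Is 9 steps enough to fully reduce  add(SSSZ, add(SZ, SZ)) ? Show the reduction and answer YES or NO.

  start: add(SSSZ, add(SZ, SZ))
  step 1: S(add(SSZ, add(SZ, SZ)))
  step 2: S(S(add(SZ, add(SZ, SZ))))
  step 3: S(S(S(add(Z, add(SZ, SZ)))))
  step 4: S(S(S(add(SZ, SZ))))
  step 5: S(S(S(S(add(Z, SZ)))))
  step 6: S^5(Z)

Answer: YES — reaches normal form S^5(Z) in 6 ≤ 9 steps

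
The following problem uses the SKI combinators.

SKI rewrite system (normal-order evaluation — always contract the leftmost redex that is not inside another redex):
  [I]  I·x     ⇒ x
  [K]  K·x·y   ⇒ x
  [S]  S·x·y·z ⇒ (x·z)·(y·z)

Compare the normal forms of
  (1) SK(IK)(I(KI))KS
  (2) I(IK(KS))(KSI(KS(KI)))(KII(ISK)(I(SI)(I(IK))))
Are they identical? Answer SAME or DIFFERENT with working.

Term A:
  start: SK(IK)(I(KI))KS
  →1  K(I(KI))(IK(I(KI)))KS
  →2  I(KI)KS
  →3  KIKS
  →4  IS
  →5  S

Term B:
  start: I(IK(KS))(KSI(KS(KI)))(KII(ISK)(I(SI)(I(IK))))
  →1  IK(KS)(KSI(KS(KI)))(KII(ISK)(I(SI)(I(IK))))
  →2  K(KS)(KSI(KS(KI)))(KII(ISK)(I(SI)(I(IK))))
  →3  KS(KII(ISK)(I(SI)(I(IK))))
  →4  S

Answer: SAME — A ⇓ S, B ⇓ S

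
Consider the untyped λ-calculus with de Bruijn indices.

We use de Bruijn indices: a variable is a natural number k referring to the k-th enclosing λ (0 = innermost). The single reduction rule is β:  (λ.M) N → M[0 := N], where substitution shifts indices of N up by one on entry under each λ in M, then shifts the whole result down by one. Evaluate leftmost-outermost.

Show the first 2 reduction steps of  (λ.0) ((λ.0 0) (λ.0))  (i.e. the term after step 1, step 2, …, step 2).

  start: (λ.0) ((λ.0 0) (λ.0))
  step 1: (λ.0 0) (λ.0)
  step 2: (λ.0) (λ.0)

Answer: after 2 steps: (λ.0) (λ.0)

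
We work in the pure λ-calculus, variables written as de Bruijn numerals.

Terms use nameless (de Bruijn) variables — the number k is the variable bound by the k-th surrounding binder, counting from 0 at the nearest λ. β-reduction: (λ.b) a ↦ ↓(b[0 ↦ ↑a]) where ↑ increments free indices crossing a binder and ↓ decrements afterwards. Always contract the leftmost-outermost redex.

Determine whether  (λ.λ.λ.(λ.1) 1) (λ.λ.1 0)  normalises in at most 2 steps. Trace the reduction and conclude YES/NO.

Answer: YES — reaches normal form λ.λ.0 in 2 ≤ 2 steps

Derivation:
  start: (λ.λ.λ.(λ.1) 1) (λ.λ.1 0)
  step 1: λ.λ.(λ.1) 1
  step 2: λ.λ.0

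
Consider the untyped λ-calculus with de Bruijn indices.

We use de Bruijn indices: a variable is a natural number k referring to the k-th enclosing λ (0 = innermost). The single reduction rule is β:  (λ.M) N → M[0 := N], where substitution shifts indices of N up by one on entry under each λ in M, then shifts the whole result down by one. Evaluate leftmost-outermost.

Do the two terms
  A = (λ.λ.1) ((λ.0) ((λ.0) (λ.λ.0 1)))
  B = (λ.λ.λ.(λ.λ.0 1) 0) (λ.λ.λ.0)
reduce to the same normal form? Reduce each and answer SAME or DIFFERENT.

Answer: SAME — A ⇓ λ.λ.λ.0 1, B ⇓ λ.λ.λ.0 1

Reduction:
Term A:
  start: (λ.λ.1) ((λ.0) ((λ.0) (λ.λ.0 1)))
  →1  λ.(λ.0) ((λ.0) (λ.λ.0 1))
  →2  λ.(λ.0) (λ.λ.0 1)
  →3  λ.λ.λ.0 1

Term B:
  start: (λ.λ.λ.(λ.λ.0 1) 0) (λ.λ.λ.0)
  →1  λ.λ.(λ.λ.0 1) 0
  →2  λ.λ.λ.0 1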